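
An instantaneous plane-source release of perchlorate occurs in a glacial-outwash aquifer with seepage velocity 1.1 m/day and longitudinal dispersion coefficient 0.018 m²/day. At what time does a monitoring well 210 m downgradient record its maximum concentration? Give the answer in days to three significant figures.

191 days

For the 1D instantaneous-source solution, setting ∂C/∂t = 0 at fixed x gives v²t² + 2Dt − x² = 0, so t = (√(D² + v²x²) − D)/v².
√(D² + v²x²) = √(0.018² + 1.1² × 210²) = 231.0; v² = 1.21.
t = (231.0 − 0.018)/1.21 = 191 days (vs. the pure-advection estimate x/v = 191 d).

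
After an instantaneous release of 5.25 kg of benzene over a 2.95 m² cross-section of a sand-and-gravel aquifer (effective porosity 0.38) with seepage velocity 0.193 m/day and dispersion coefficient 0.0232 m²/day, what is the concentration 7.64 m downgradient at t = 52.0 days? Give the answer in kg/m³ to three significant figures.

0.366 kg/m³

For an instantaneous plane source, C(x,t) = M/(n_e·A·√(4πDt)) · exp(−(x−vt)²/(4Dt)), with n_e·A the pore (flow) area.
Plume center vt = 0.193 × 52.0 = 10.036 m, so the well at 7.64 m is 2.396 m upgradient of the peak.
√(4πDt) = 3.894 m, giving peak height M/(n_e·A·√(4πDt)) = 5.25/(0.38 × 2.95 × 3.894) = 1.203 kg/m³.
(x−vt)²/(4Dt) = (-2.396)²/(4 × 0.0232 × 52.0) = 1.190; exp(−1.190) = 0.3042.
C = 1.203 × 0.3042 = 0.366 kg/m³.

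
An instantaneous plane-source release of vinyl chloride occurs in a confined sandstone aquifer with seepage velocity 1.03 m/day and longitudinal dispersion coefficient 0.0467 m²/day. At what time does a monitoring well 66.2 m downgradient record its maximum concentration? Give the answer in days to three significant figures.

For the 1D instantaneous-source solution, setting ∂C/∂t = 0 at fixed x gives v²t² + 2Dt − x² = 0, so t = (√(D² + v²x²) − D)/v².
√(D² + v²x²) = √(0.0467² + 1.03² × 66.2²) = 68.19; v² = 1.0609.
t = (68.19 − 0.0467)/1.0609 = 64.2 days (vs. the pure-advection estimate x/v = 64.3 d).

64.2 days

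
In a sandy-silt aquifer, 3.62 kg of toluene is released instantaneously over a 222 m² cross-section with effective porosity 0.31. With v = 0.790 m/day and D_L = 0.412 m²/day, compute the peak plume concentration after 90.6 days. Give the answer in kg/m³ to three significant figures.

0.00243 kg/m³

The peak of an instantaneous 1D plume sits at x = vt; there the Gaussian factor is 1 and C_max = M/(n_e·A·√(4πDt)), where n_e·A is the pore area the mass is dissolved in.
√(4πDt) = √(4π × 0.412 × 90.6) = 21.66 m, so C_max = 3.62/(0.31 × 222 × 21.66) = 0.00243 kg/m³.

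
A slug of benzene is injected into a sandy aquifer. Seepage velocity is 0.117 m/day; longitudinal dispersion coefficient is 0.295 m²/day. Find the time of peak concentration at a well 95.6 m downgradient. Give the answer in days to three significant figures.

796 days

For the 1D instantaneous-source solution, setting ∂C/∂t = 0 at fixed x gives v²t² + 2Dt − x² = 0, so t = (√(D² + v²x²) − D)/v².
√(D² + v²x²) = √(0.295² + 0.117² × 95.6²) = 11.19; v² = 0.013689.
t = (11.19 − 0.295)/0.013689 = 796 days (vs. the pure-advection estimate x/v = 817 d).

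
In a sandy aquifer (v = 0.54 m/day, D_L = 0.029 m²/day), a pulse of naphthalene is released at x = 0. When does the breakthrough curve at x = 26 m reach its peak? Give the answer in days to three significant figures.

For the 1D instantaneous-source solution, setting ∂C/∂t = 0 at fixed x gives v²t² + 2Dt − x² = 0, so t = (√(D² + v²x²) − D)/v².
√(D² + v²x²) = √(0.029² + 0.54² × 26²) = 14.04; v² = 0.2916.
t = (14.04 − 0.029)/0.2916 = 48.0 days (vs. the pure-advection estimate x/v = 48.1 d).

48.0 days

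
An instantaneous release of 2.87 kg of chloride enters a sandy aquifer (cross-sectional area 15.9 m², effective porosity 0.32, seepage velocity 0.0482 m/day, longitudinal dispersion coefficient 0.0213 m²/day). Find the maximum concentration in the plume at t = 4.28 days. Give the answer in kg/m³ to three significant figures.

0.527 kg/m³

The peak of an instantaneous 1D plume sits at x = vt; there the Gaussian factor is 1 and C_max = M/(n_e·A·√(4πDt)), where n_e·A is the pore area the mass is dissolved in.
√(4πDt) = √(4π × 0.0213 × 4.28) = 1.070 m, so C_max = 2.87/(0.32 × 15.9 × 1.070) = 0.527 kg/m³.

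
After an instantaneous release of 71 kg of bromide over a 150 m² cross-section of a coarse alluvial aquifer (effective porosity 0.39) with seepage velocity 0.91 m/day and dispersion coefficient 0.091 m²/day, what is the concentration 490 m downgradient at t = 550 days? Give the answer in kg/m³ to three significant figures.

0.0279 kg/m³

For an instantaneous plane source, C(x,t) = M/(n_e·A·√(4πDt)) · exp(−(x−vt)²/(4Dt)), with n_e·A the pore (flow) area.
Plume center vt = 0.91 × 550 = 500.5 m, so the well at 490 m is 10.5 m upgradient of the peak.
√(4πDt) = 25.08 m, giving peak height M/(n_e·A·√(4πDt)) = 71/(0.39 × 150 × 25.08) = 0.04839 kg/m³.
(x−vt)²/(4Dt) = (-10.5)²/(4 × 0.091 × 550) = 0.5507; exp(−0.5507) = 0.5765.
C = 0.04839 × 0.5765 = 0.0279 kg/m³.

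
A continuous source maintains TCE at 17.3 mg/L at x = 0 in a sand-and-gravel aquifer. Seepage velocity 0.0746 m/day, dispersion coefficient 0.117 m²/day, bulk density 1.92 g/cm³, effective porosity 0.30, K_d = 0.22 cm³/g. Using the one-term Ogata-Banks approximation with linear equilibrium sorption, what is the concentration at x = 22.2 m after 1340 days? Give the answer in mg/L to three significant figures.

16.5 mg/L

Retardation factor R = 1 + ρ_b·K_d/n = 1 + 1.92 × 0.22/0.30 = 2.408.
Sorption retards both mechanisms: v_R = v/R = 0.03098 m/day, D_R = D/R = 0.04859 m²/day.
v_R·t = 0.03098 × 1340 = 41.5132 m; 2√(D_R t) = 16.14 m; argument = (22.2 − 41.5132)/16.14 = -1.197.
C = C₀ × ½·erfc(-1.197) = 17.3 × 0.9548 = 16.5 mg/L.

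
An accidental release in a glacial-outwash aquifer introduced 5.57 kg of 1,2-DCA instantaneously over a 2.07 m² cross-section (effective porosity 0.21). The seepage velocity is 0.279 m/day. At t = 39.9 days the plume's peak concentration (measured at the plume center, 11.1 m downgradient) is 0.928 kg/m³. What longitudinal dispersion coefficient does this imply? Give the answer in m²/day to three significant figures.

At the plume center C_max = M/(n_e·A·√(4πDt)), so D = M²/(4πt·(n_e·A·C_max)²).
n_e·A·C_max = 0.21 × 2.07 × 0.928 = 0.4034 kg/m.
D = 5.57²/(4π × 39.9 × 0.4034²) = 0.380 m²/day.

0.380 m²/day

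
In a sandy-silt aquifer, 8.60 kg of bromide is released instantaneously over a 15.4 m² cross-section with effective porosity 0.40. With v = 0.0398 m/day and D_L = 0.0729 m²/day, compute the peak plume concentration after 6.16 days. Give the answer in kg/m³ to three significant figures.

0.588 kg/m³

The peak of an instantaneous 1D plume sits at x = vt; there the Gaussian factor is 1 and C_max = M/(n_e·A·√(4πDt)), where n_e·A is the pore area the mass is dissolved in.
√(4πDt) = √(4π × 0.0729 × 6.16) = 2.376 m, so C_max = 8.60/(0.40 × 15.4 × 2.376) = 0.588 kg/m³.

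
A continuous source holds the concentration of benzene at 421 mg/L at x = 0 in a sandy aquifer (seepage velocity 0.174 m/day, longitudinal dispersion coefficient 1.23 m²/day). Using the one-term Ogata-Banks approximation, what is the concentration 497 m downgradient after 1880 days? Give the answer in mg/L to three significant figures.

For a continuous step input, C/C₀ ≈ ½·erfc((x−vt)/(2√(Dt))).
vt = 0.174 × 1880 = 327.12 m and 2√(Dt) = 2√(1.23 × 1880) = 96.17 m.
Argument (x−vt)/(2√(Dt)) = (497 − 327.12)/96.17 = 1.766; ½·erfc(1.766) = 0.006254.
C = 421 × 0.006254 = 2.63 mg/L.

2.63 mg/L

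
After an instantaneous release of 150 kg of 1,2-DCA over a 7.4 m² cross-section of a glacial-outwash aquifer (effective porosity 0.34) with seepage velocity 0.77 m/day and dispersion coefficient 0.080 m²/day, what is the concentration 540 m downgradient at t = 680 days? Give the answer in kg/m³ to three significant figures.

For an instantaneous plane source, C(x,t) = M/(n_e·A·√(4πDt)) · exp(−(x−vt)²/(4Dt)), with n_e·A the pore (flow) area.
Plume center vt = 0.77 × 680 = 523.6 m, so the well at 540 m is 16.4 m downgradient of the peak.
√(4πDt) = 26.15 m, giving peak height M/(n_e·A·√(4πDt)) = 150/(0.34 × 7.4 × 26.15) = 2.280 kg/m³.
(x−vt)²/(4Dt) = (16.4)²/(4 × 0.080 × 680) = 1.236; exp(−1.236) = 0.2905.
C = 2.280 × 0.2905 = 0.662 kg/m³.

0.662 kg/m³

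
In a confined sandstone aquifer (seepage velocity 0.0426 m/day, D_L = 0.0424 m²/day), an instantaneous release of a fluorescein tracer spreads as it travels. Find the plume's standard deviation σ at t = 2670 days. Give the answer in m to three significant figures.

Dispersive spreading gives a Gaussian with σ² = 2Dt; advection only shifts the center.
σ = √(2 × 0.0424 × 2670) = 15.0 m.

15.0 m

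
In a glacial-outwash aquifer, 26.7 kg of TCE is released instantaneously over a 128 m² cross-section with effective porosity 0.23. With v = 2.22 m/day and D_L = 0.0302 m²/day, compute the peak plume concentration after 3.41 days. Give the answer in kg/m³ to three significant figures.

The peak of an instantaneous 1D plume sits at x = vt; there the Gaussian factor is 1 and C_max = M/(n_e·A·√(4πDt)), where n_e·A is the pore area the mass is dissolved in.
√(4πDt) = √(4π × 0.0302 × 3.41) = 1.138 m, so C_max = 26.7/(0.23 × 128 × 1.138) = 0.797 kg/m³.

0.797 kg/m³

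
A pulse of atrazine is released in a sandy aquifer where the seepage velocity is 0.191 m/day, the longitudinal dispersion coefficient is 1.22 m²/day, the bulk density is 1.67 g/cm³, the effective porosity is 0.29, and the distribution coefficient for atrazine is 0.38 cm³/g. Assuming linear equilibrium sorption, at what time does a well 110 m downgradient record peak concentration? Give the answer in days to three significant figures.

1730 days

Retardation factor R = 1 + ρ_b·K_d/n = 1 + 1.67 × 0.38/0.29 = 3.188.
Sorption retards both mechanisms: v_R = v/R = 0.05991 m/day, D_R = D/R = 0.3827 m²/day.
Peak time from v_R²t² + 2D_R t − x² = 0: t = (√(D_R² + v_R²x²) − D_R)/v_R².
√(D_R² + v_R²x²) = √(0.3827² + 0.05991² × 110²) = 6.601; v_R² = 0.003589.
t = (6.601 − 0.3827)/0.003589 = 1730 days.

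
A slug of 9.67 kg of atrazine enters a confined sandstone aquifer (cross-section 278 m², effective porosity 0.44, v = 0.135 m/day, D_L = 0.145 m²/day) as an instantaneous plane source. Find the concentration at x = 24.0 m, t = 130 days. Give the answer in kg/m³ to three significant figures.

0.00296 kg/m³

For an instantaneous plane source, C(x,t) = M/(n_e·A·√(4πDt)) · exp(−(x−vt)²/(4Dt)), with n_e·A the pore (flow) area.
Plume center vt = 0.135 × 130 = 17.55 m, so the well at 24.0 m is 6.45 m downgradient of the peak.
√(4πDt) = 15.39 m, giving peak height M/(n_e·A·√(4πDt)) = 9.67/(0.44 × 278 × 15.39) = 0.005137 kg/m³.
(x−vt)²/(4Dt) = (6.45)²/(4 × 0.145 × 130) = 0.5518; exp(−0.5518) = 0.5759.
C = 0.005137 × 0.5759 = 0.00296 kg/m³.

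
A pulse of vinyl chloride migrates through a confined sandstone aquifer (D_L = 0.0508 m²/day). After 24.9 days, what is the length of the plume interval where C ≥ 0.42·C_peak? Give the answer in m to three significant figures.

4.19 m

The plume is Gaussian with σ = √(2Dt) = √(2 × 0.0508 × 24.9) = 1.591 m.
C/C_peak = exp(−Δx²/(2σ²)) = 0.42 ⇒ Δx = σ·√(−2 ln 0.42) = 1.591 × 1.317 = 2.095 m.
Width = 2Δx = 4.19 m.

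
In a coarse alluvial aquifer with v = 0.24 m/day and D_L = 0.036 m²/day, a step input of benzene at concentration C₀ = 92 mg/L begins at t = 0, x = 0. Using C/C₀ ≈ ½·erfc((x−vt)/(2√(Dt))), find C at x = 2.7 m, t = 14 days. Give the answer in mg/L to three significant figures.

68.5 mg/L

For a continuous step input, C/C₀ ≈ ½·erfc((x−vt)/(2√(Dt))).
vt = 0.24 × 14 = 3.36 m and 2√(Dt) = 2√(0.036 × 14) = 1.420 m.
Argument (x−vt)/(2√(Dt)) = (2.7 − 3.36)/1.420 = -0.4648; ½·erfc(-0.4648) = 0.7445.
C = 92 × 0.7445 = 68.5 mg/L.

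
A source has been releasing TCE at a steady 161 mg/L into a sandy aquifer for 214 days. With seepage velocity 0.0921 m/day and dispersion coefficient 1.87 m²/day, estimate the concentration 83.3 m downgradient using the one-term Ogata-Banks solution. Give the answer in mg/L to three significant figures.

1.98 mg/L

For a continuous step input, C/C₀ ≈ ½·erfc((x−vt)/(2√(Dt))).
vt = 0.0921 × 214 = 19.7094 m and 2√(Dt) = 2√(1.87 × 214) = 40.01 m.
Argument (x−vt)/(2√(Dt)) = (83.3 − 19.7094)/40.01 = 1.589; ½·erfc(1.589) = 0.01231.
C = 161 × 0.01231 = 1.98 mg/L.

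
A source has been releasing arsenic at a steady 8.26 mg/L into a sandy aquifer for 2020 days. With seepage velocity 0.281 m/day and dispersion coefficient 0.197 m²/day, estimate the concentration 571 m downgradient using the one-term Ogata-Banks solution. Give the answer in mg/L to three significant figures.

For a continuous step input, C/C₀ ≈ ½·erfc((x−vt)/(2√(Dt))).
vt = 0.281 × 2020 = 567.62 m and 2√(Dt) = 2√(0.197 × 2020) = 39.90 m.
Argument (x−vt)/(2√(Dt)) = (571 − 567.62)/39.90 = 0.08471; ½·erfc(0.08471) = 0.4523.
C = 8.26 × 0.4523 = 3.74 mg/L.

3.74 mg/L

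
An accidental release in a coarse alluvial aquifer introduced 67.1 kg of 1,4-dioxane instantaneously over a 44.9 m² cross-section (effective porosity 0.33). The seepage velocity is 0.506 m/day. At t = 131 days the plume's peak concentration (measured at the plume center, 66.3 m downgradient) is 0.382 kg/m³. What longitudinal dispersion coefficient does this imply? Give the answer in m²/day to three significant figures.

At the plume center C_max = M/(n_e·A·√(4πDt)), so D = M²/(4πt·(n_e·A·C_max)²).
n_e·A·C_max = 0.33 × 44.9 × 0.382 = 5.660 kg/m.
D = 67.1²/(4π × 131 × 5.660²) = 0.0854 m²/day.

0.0854 m²/day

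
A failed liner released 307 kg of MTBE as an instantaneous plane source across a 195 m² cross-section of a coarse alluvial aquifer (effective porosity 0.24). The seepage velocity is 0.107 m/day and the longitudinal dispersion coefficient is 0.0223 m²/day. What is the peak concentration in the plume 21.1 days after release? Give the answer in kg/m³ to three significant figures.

The peak of an instantaneous 1D plume sits at x = vt; there the Gaussian factor is 1 and C_max = M/(n_e·A·√(4πDt)), where n_e·A is the pore area the mass is dissolved in.
√(4πDt) = √(4π × 0.0223 × 21.1) = 2.432 m, so C_max = 307/(0.24 × 195 × 2.432) = 2.70 kg/m³.

2.70 kg/m³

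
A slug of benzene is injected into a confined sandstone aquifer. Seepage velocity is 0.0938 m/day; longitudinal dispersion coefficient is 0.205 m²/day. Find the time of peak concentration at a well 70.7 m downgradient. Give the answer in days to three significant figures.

731 days

For the 1D instantaneous-source solution, setting ∂C/∂t = 0 at fixed x gives v²t² + 2Dt − x² = 0, so t = (√(D² + v²x²) − D)/v².
√(D² + v²x²) = √(0.205² + 0.0938² × 70.7²) = 6.635; v² = 0.00879844.
t = (6.635 − 0.205)/0.00879844 = 731 days (vs. the pure-advection estimate x/v = 754 d).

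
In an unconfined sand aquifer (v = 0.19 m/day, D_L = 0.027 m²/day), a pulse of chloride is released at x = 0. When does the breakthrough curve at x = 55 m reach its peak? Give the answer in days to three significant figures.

289 days

For the 1D instantaneous-source solution, setting ∂C/∂t = 0 at fixed x gives v²t² + 2Dt − x² = 0, so t = (√(D² + v²x²) − D)/v².
√(D² + v²x²) = √(0.027² + 0.19² × 55²) = 10.45; v² = 0.0361.
t = (10.45 − 0.027)/0.0361 = 289 days (vs. the pure-advection estimate x/v = 289 d).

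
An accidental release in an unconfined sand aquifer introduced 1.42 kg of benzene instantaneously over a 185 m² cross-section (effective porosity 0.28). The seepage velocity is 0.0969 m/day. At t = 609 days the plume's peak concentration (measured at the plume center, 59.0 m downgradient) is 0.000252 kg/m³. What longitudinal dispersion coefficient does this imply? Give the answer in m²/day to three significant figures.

At the plume center C_max = M/(n_e·A·√(4πDt)), so D = M²/(4πt·(n_e·A·C_max)²).
n_e·A·C_max = 0.28 × 185 × 0.000252 = 0.01305 kg/m.
D = 1.42²/(4π × 609 × 0.01305²) = 1.55 m²/day.

1.55 m²/day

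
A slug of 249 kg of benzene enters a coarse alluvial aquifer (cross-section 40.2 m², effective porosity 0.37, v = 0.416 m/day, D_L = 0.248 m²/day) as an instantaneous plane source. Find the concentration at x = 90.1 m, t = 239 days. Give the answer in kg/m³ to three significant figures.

0.425 kg/m³

For an instantaneous plane source, C(x,t) = M/(n_e·A·√(4πDt)) · exp(−(x−vt)²/(4Dt)), with n_e·A the pore (flow) area.
Plume center vt = 0.416 × 239 = 99.424 m, so the well at 90.1 m is 9.324 m upgradient of the peak.
√(4πDt) = 27.29 m, giving peak height M/(n_e·A·√(4πDt)) = 249/(0.37 × 40.2 × 27.29) = 0.6134 kg/m³.
(x−vt)²/(4Dt) = (-9.324)²/(4 × 0.248 × 239) = 0.3667; exp(−0.3667) = 0.6930.
C = 0.6134 × 0.6930 = 0.425 kg/m³.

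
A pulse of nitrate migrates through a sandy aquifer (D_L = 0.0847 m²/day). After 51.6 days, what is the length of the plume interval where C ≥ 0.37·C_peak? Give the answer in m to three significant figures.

8.34 m

The plume is Gaussian with σ = √(2Dt) = √(2 × 0.0847 × 51.6) = 2.957 m.
C/C_peak = exp(−Δx²/(2σ²)) = 0.37 ⇒ Δx = σ·√(−2 ln 0.37) = 2.957 × 1.410 = 4.169 m.
Width = 2Δx = 8.34 m.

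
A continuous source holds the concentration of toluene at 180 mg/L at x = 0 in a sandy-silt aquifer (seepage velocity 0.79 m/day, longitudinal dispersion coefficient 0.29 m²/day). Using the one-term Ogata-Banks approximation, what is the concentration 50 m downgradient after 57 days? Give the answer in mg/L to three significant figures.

For a continuous step input, C/C₀ ≈ ½·erfc((x−vt)/(2√(Dt))).
vt = 0.79 × 57 = 45.03 m and 2√(Dt) = 2√(0.29 × 57) = 8.131 m.
Argument (x−vt)/(2√(Dt)) = (50 − 45.03)/8.131 = 0.6112; ½·erfc(0.6112) = 0.1937.
C = 180 × 0.1937 = 34.9 mg/L.

34.9 mg/L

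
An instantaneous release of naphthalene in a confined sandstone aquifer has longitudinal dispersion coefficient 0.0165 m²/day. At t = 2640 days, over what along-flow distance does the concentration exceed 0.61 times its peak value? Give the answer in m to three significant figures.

The plume is Gaussian with σ = √(2Dt) = √(2 × 0.0165 × 2640) = 9.334 m.
C/C_peak = exp(−Δx²/(2σ²)) = 0.61 ⇒ Δx = σ·√(−2 ln 0.61) = 9.334 × 0.9943 = 9.281 m.
Width = 2Δx = 18.6 m.

18.6 m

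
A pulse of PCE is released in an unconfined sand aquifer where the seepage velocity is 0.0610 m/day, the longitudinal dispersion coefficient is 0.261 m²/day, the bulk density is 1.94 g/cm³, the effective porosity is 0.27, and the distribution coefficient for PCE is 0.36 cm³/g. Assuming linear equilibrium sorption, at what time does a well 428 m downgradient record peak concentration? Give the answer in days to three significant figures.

Retardation factor R = 1 + ρ_b·K_d/n = 1 + 1.94 × 0.36/0.27 = 3.587.
Sorption retards both mechanisms: v_R = v/R = 0.01701 m/day, D_R = D/R = 0.07276 m²/day.
Peak time from v_R²t² + 2D_R t − x² = 0: t = (√(D_R² + v_R²x²) − D_R)/v_R².
√(D_R² + v_R²x²) = √(0.07276² + 0.01701² × 428²) = 7.281; v_R² = 0.0002893.
t = (7.281 − 0.07276)/0.0002893 = 24900 days.

24900 days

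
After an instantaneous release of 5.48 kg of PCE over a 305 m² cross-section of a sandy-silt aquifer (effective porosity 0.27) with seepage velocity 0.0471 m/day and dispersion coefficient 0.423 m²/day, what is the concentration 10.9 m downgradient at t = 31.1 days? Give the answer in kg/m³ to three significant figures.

For an instantaneous plane source, C(x,t) = M/(n_e·A·√(4πDt)) · exp(−(x−vt)²/(4Dt)), with n_e·A the pore (flow) area.
Plume center vt = 0.0471 × 31.1 = 1.46481 m, so the well at 10.9 m is 9.43519 m downgradient of the peak.
√(4πDt) = 12.86 m, giving peak height M/(n_e·A·√(4πDt)) = 5.48/(0.27 × 305 × 12.86) = 0.005175 kg/m³.
(x−vt)²/(4Dt) = (9.43519)²/(4 × 0.423 × 31.1) = 1.692; exp(−1.692) = 0.1842.
C = 0.005175 × 0.1842 = 0.000953 kg/m³.

0.000953 kg/m³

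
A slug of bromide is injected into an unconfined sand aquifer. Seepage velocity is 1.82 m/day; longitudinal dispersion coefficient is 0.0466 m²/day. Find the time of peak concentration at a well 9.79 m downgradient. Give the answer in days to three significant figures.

For the 1D instantaneous-source solution, setting ∂C/∂t = 0 at fixed x gives v²t² + 2Dt − x² = 0, so t = (√(D² + v²x²) − D)/v².
√(D² + v²x²) = √(0.0466² + 1.82² × 9.79²) = 17.82; v² = 3.3124.
t = (17.82 − 0.0466)/3.3124 = 5.37 days (vs. the pure-advection estimate x/v = 5.38 d).

5.37 days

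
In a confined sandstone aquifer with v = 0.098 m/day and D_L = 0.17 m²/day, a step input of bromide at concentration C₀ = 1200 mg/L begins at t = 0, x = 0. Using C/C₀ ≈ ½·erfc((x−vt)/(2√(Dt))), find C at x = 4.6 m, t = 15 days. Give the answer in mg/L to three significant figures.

99.5 mg/L

For a continuous step input, C/C₀ ≈ ½·erfc((x−vt)/(2√(Dt))).
vt = 0.098 × 15 = 1.47 m and 2√(Dt) = 2√(0.17 × 15) = 3.194 m.
Argument (x−vt)/(2√(Dt)) = (4.6 − 1.47)/3.194 = 0.9800; ½·erfc(0.9800) = 0.08288.
C = 1200 × 0.08288 = 99.5 mg/L.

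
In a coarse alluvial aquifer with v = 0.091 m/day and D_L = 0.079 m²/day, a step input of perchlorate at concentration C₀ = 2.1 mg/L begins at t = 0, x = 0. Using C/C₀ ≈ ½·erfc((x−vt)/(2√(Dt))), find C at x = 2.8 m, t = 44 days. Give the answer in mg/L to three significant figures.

1.42 mg/L

For a continuous step input, C/C₀ ≈ ½·erfc((x−vt)/(2√(Dt))).
vt = 0.091 × 44 = 4.004 m and 2√(Dt) = 2√(0.079 × 44) = 3.729 m.
Argument (x−vt)/(2√(Dt)) = (2.8 − 4.004)/3.729 = -0.3229; ½·erfc(-0.3229) = 0.6760.
C = 2.1 × 0.6760 = 1.42 mg/L.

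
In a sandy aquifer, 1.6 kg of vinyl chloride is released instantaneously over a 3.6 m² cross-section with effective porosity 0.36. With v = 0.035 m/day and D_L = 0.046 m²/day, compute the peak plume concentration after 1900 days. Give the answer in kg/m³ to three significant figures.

The peak of an instantaneous 1D plume sits at x = vt; there the Gaussian factor is 1 and C_max = M/(n_e·A·√(4πDt)), where n_e·A is the pore area the mass is dissolved in.
√(4πDt) = √(4π × 0.046 × 1900) = 33.14 m, so C_max = 1.6/(0.36 × 3.6 × 33.14) = 0.0373 kg/m³.

0.0373 kg/m³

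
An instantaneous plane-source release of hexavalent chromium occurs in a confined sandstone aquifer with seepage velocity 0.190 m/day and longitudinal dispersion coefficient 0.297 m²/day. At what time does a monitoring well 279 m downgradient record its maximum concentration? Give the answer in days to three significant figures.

1460 days

For the 1D instantaneous-source solution, setting ∂C/∂t = 0 at fixed x gives v²t² + 2Dt − x² = 0, so t = (√(D² + v²x²) − D)/v².
√(D² + v²x²) = √(0.297² + 0.190² × 279²) = 53.01; v² = 0.0361.
t = (53.01 − 0.297)/0.0361 = 1460 days (vs. the pure-advection estimate x/v = 1470 d).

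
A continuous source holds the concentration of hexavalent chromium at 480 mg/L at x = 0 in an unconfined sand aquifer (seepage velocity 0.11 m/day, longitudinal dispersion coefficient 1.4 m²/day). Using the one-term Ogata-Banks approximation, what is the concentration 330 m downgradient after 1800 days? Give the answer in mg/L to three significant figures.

For a continuous step input, C/C₀ ≈ ½·erfc((x−vt)/(2√(Dt))).
vt = 0.11 × 1800 = 198 m and 2√(Dt) = 2√(1.4 × 1800) = 100.4 m.
Argument (x−vt)/(2√(Dt)) = (330 − 198)/100.4 = 1.315; ½·erfc(1.315) = 0.03146.
C = 480 × 0.03146 = 15.1 mg/L.

15.1 mg/L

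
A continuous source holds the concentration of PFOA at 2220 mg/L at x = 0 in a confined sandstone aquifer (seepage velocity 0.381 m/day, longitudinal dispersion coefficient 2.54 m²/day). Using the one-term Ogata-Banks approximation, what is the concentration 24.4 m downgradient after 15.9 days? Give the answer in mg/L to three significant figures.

For a continuous step input, C/C₀ ≈ ½·erfc((x−vt)/(2√(Dt))).
vt = 0.381 × 15.9 = 6.0579 m and 2√(Dt) = 2√(2.54 × 15.9) = 12.71 m.
Argument (x−vt)/(2√(Dt)) = (24.4 − 6.0579)/12.71 = 1.443; ½·erfc(1.443) = 0.02064.
C = 2220 × 0.02064 = 45.8 mg/L.

45.8 mg/L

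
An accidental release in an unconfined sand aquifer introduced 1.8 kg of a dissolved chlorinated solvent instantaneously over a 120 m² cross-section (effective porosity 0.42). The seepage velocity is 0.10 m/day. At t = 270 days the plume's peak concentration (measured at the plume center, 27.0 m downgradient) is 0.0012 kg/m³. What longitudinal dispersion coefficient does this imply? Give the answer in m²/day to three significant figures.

At the plume center C_max = M/(n_e·A·√(4πDt)), so D = M²/(4πt·(n_e·A·C_max)²).
n_e·A·C_max = 0.42 × 120 × 0.0012 = 0.06048 kg/m.
D = 1.8²/(4π × 270 × 0.06048²) = 0.261 m²/day.

0.261 m²/day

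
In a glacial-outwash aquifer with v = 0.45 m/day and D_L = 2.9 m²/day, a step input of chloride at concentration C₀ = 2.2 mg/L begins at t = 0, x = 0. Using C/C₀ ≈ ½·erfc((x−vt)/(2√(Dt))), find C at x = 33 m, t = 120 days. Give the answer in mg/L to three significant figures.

For a continuous step input, C/C₀ ≈ ½·erfc((x−vt)/(2√(Dt))).
vt = 0.45 × 120 = 54 m and 2√(Dt) = 2√(2.9 × 120) = 37.31 m.
Argument (x−vt)/(2√(Dt)) = (33 − 54)/37.31 = -0.5629; ½·erfc(-0.5629) = 0.7870.
C = 2.2 × 0.7870 = 1.73 mg/L.

1.73 mg/L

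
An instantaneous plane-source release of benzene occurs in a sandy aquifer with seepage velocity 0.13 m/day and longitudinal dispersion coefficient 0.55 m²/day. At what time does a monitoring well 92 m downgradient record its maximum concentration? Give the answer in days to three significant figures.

For the 1D instantaneous-source solution, setting ∂C/∂t = 0 at fixed x gives v²t² + 2Dt − x² = 0, so t = (√(D² + v²x²) − D)/v².
√(D² + v²x²) = √(0.55² + 0.13² × 92²) = 11.97; v² = 0.0169.
t = (11.97 − 0.55)/0.0169 = 676 days (vs. the pure-advection estimate x/v = 708 d).

676 days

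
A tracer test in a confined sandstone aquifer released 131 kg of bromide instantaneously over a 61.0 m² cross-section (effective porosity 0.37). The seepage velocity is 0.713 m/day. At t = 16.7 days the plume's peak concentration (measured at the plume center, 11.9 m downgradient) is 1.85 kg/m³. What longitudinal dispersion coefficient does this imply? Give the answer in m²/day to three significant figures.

0.0469 m²/day

At the plume center C_max = M/(n_e·A·√(4πDt)), so D = M²/(4πt·(n_e·A·C_max)²).
n_e·A·C_max = 0.37 × 61.0 × 1.85 = 41.75 kg/m.
D = 131²/(4π × 16.7 × 41.75²) = 0.0469 m²/day.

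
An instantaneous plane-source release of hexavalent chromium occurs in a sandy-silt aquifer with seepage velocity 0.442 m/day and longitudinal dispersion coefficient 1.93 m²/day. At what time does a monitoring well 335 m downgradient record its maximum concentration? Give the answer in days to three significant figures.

For the 1D instantaneous-source solution, setting ∂C/∂t = 0 at fixed x gives v²t² + 2Dt − x² = 0, so t = (√(D² + v²x²) − D)/v².
√(D² + v²x²) = √(1.93² + 0.442² × 335²) = 148.1; v² = 0.195364.
t = (148.1 − 1.93)/0.195364 = 748 days (vs. the pure-advection estimate x/v = 758 d).

748 days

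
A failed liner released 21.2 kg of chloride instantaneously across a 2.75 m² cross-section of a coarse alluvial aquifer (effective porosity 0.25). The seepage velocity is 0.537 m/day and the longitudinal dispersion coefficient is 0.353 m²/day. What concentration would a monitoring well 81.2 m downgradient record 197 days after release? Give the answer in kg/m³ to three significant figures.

0.119 kg/m³

For an instantaneous plane source, C(x,t) = M/(n_e·A·√(4πDt)) · exp(−(x−vt)²/(4Dt)), with n_e·A the pore (flow) area.
Plume center vt = 0.537 × 197 = 105.789 m, so the well at 81.2 m is 24.589 m upgradient of the peak.
√(4πDt) = 29.56 m, giving peak height M/(n_e·A·√(4πDt)) = 21.2/(0.25 × 2.75 × 29.56) = 1.043 kg/m³.
(x−vt)²/(4Dt) = (-24.589)²/(4 × 0.353 × 197) = 2.174; exp(−2.174) = 0.1137.
C = 1.043 × 0.1137 = 0.119 kg/m³.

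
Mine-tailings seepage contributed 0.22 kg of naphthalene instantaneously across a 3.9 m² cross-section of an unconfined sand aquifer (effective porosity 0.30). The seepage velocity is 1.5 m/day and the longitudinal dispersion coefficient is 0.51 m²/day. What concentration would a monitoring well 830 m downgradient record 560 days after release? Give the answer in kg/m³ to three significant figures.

0.00288 kg/m³

For an instantaneous plane source, C(x,t) = M/(n_e·A·√(4πDt)) · exp(−(x−vt)²/(4Dt)), with n_e·A the pore (flow) area.
Plume center vt = 1.5 × 560 = 840 m, so the well at 830 m is 10 m upgradient of the peak.
√(4πDt) = 59.91 m, giving peak height M/(n_e·A·√(4πDt)) = 0.22/(0.30 × 3.9 × 59.91) = 0.003139 kg/m³.
(x−vt)²/(4Dt) = (-10)²/(4 × 0.51 × 560) = 0.08754; exp(−0.08754) = 0.9162.
C = 0.003139 × 0.9162 = 0.00288 kg/m³.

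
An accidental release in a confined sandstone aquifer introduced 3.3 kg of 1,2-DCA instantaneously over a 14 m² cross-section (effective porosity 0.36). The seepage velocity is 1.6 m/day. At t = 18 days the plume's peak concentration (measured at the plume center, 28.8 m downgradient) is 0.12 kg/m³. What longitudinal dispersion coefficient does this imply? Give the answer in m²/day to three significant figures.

0.132 m²/day

At the plume center C_max = M/(n_e·A·√(4πDt)), so D = M²/(4πt·(n_e·A·C_max)²).
n_e·A·C_max = 0.36 × 14 × 0.12 = 0.6048 kg/m.
D = 3.3²/(4π × 18 × 0.6048²) = 0.132 m²/day.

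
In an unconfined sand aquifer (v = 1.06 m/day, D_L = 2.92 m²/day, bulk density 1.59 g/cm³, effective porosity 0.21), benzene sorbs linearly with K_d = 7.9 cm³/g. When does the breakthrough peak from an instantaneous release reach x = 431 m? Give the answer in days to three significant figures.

24600 days

Retardation factor R = 1 + ρ_b·K_d/n = 1 + 1.59 × 7.9/0.21 = 60.81.
Sorption retards both mechanisms: v_R = v/R = 0.01743 m/day, D_R = D/R = 0.04802 m²/day.
Peak time from v_R²t² + 2D_R t − x² = 0: t = (√(D_R² + v_R²x²) − D_R)/v_R².
√(D_R² + v_R²x²) = √(0.04802² + 0.01743² × 431²) = 7.512; v_R² = 0.0003038.
t = (7.512 − 0.04802)/0.0003038 = 24600 days.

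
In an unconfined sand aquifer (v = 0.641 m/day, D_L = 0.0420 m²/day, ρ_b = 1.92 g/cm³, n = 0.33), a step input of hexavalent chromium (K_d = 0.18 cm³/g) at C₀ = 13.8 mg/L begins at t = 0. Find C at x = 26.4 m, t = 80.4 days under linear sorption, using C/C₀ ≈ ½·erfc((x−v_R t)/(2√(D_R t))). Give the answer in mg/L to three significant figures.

3.45 mg/L

Retardation factor R = 1 + ρ_b·K_d/n = 1 + 1.92 × 0.18/0.33 = 2.047.
Sorption retards both mechanisms: v_R = v/R = 0.3131 m/day, D_R = D/R = 0.02052 m²/day.
v_R·t = 0.3131 × 80.4 = 25.17324 m; 2√(D_R t) = 2.569 m; argument = (26.4 − 25.17324)/2.569 = 0.4775.
C = C₀ × ½·erfc(0.4775) = 13.8 × 0.2497 = 3.45 mg/L.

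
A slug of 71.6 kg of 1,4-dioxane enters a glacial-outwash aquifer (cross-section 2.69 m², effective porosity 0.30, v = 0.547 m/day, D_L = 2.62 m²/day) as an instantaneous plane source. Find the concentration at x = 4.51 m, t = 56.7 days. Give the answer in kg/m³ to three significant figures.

For an instantaneous plane source, C(x,t) = M/(n_e·A·√(4πDt)) · exp(−(x−vt)²/(4Dt)), with n_e·A the pore (flow) area.
Plume center vt = 0.547 × 56.7 = 31.0149 m, so the well at 4.51 m is 26.5049 m upgradient of the peak.
√(4πDt) = 43.21 m, giving peak height M/(n_e·A·√(4πDt)) = 71.6/(0.30 × 2.69 × 43.21) = 2.053 kg/m³.
(x−vt)²/(4Dt) = (-26.5049)²/(4 × 2.62 × 56.7) = 1.182; exp(−1.182) = 0.3067.
C = 2.053 × 0.3067 = 0.630 kg/m³.

0.630 kg/m³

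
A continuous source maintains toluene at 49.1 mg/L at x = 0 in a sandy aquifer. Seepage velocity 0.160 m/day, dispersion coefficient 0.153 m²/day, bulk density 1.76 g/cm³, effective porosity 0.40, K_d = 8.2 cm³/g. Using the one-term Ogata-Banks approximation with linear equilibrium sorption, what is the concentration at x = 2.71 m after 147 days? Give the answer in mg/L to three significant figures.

Retardation factor R = 1 + ρ_b·K_d/n = 1 + 1.76 × 8.2/0.40 = 37.08.
Sorption retards both mechanisms: v_R = v/R = 0.004315 m/day, D_R = D/R = 0.004126 m²/day.
v_R·t = 0.004315 × 147 = 0.634305 m; 2√(D_R t) = 1.558 m; argument = (2.71 − 0.634305)/1.558 = 1.332.
C = C₀ × ½·erfc(1.332) = 49.1 × 0.02980 = 1.46 mg/L.

1.46 mg/L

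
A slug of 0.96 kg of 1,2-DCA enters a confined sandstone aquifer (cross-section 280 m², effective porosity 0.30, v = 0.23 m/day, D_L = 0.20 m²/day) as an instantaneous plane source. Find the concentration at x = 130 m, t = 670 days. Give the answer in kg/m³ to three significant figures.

For an instantaneous plane source, C(x,t) = M/(n_e·A·√(4πDt)) · exp(−(x−vt)²/(4Dt)), with n_e·A the pore (flow) area.
Plume center vt = 0.23 × 670 = 154.1 m, so the well at 130 m is 24.1 m upgradient of the peak.
√(4πDt) = 41.04 m, giving peak height M/(n_e·A·√(4πDt)) = 0.96/(0.30 × 280 × 41.04) = 0.0002785 kg/m³.
(x−vt)²/(4Dt) = (-24.1)²/(4 × 0.20 × 670) = 1.084; exp(−1.084) = 0.3382.
C = 0.0002785 × 0.3382 = 9.42e-05 kg/m³.

9.42e-05 kg/m³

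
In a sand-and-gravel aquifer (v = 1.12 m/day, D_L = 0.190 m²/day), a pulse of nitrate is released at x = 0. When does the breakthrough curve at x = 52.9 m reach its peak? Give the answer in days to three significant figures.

47.1 days

For the 1D instantaneous-source solution, setting ∂C/∂t = 0 at fixed x gives v²t² + 2Dt − x² = 0, so t = (√(D² + v²x²) − D)/v².
√(D² + v²x²) = √(0.190² + 1.12² × 52.9²) = 59.25; v² = 1.2544.
t = (59.25 − 0.190)/1.2544 = 47.1 days (vs. the pure-advection estimate x/v = 47.2 d).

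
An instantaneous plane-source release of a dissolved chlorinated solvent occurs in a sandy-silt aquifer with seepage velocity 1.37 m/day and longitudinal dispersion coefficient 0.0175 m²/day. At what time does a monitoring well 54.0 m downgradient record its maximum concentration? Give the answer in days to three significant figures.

39.4 days

For the 1D instantaneous-source solution, setting ∂C/∂t = 0 at fixed x gives v²t² + 2Dt − x² = 0, so t = (√(D² + v²x²) − D)/v².
√(D² + v²x²) = √(0.0175² + 1.37² × 54.0²) = 73.98; v² = 1.8769.
t = (73.98 − 0.0175)/1.8769 = 39.4 days (vs. the pure-advection estimate x/v = 39.4 d).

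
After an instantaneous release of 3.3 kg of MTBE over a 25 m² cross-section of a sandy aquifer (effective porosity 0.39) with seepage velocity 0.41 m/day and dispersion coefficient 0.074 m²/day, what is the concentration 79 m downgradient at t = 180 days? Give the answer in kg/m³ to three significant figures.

For an instantaneous plane source, C(x,t) = M/(n_e·A·√(4πDt)) · exp(−(x−vt)²/(4Dt)), with n_e·A the pore (flow) area.
Plume center vt = 0.41 × 180 = 73.8 m, so the well at 79 m is 5.2 m downgradient of the peak.
√(4πDt) = 12.94 m, giving peak height M/(n_e·A·√(4πDt)) = 3.3/(0.39 × 25 × 12.94) = 0.02616 kg/m³.
(x−vt)²/(4Dt) = (5.2)²/(4 × 0.074 × 180) = 0.5075; exp(−0.5075) = 0.6020.
C = 0.02616 × 0.6020 = 0.0157 kg/m³.

0.0157 kg/m³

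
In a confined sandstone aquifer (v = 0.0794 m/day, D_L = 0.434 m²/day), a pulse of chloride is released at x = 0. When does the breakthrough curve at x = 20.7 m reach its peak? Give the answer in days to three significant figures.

For the 1D instantaneous-source solution, setting ∂C/∂t = 0 at fixed x gives v²t² + 2Dt − x² = 0, so t = (√(D² + v²x²) − D)/v².
√(D² + v²x²) = √(0.434² + 0.0794² × 20.7²) = 1.700; v² = 0.00630436.
t = (1.700 − 0.434)/0.00630436 = 201 days (vs. the pure-advection estimate x/v = 261 d).

201 days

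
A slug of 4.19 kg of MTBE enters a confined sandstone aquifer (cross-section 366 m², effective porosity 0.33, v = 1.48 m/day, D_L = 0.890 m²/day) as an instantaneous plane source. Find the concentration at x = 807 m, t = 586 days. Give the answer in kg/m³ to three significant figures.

7.51e-05 kg/m³

For an instantaneous plane source, C(x,t) = M/(n_e·A·√(4πDt)) · exp(−(x−vt)²/(4Dt)), with n_e·A the pore (flow) area.
Plume center vt = 1.48 × 586 = 867.28 m, so the well at 807 m is 60.28 m upgradient of the peak.
√(4πDt) = 80.96 m, giving peak height M/(n_e·A·√(4πDt)) = 4.19/(0.33 × 366 × 80.96) = 0.0004285 kg/m³.
(x−vt)²/(4Dt) = (-60.28)²/(4 × 0.890 × 586) = 1.742; exp(−1.742) = 0.1752.
C = 0.0004285 × 0.1752 = 7.51e-05 kg/m³.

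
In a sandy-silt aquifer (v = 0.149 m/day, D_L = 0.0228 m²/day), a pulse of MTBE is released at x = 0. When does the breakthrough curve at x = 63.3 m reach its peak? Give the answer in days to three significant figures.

424 days

For the 1D instantaneous-source solution, setting ∂C/∂t = 0 at fixed x gives v²t² + 2Dt − x² = 0, so t = (√(D² + v²x²) − D)/v².
√(D² + v²x²) = √(0.0228² + 0.149² × 63.3²) = 9.432; v² = 0.022201.
t = (9.432 − 0.0228)/0.022201 = 424 days (vs. the pure-advection estimate x/v = 425 d).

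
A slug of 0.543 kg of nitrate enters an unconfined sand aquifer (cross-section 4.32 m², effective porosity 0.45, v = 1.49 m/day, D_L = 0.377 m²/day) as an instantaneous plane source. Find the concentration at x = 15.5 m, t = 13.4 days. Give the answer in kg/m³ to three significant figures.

For an instantaneous plane source, C(x,t) = M/(n_e·A·√(4πDt)) · exp(−(x−vt)²/(4Dt)), with n_e·A the pore (flow) area.
Plume center vt = 1.49 × 13.4 = 19.966 m, so the well at 15.5 m is 4.466 m upgradient of the peak.
√(4πDt) = 7.968 m, giving peak height M/(n_e·A·√(4πDt)) = 0.543/(0.45 × 4.32 × 7.968) = 0.03506 kg/m³.
(x−vt)²/(4Dt) = (-4.466)²/(4 × 0.377 × 13.4) = 0.9870; exp(−0.9870) = 0.3727.
C = 0.03506 × 0.3727 = 0.0131 kg/m³.

0.0131 kg/m³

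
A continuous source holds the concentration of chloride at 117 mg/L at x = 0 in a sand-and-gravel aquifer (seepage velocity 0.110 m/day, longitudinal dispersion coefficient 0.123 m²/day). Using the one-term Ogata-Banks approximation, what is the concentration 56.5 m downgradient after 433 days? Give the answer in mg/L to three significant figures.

For a continuous step input, C/C₀ ≈ ½·erfc((x−vt)/(2√(Dt))).
vt = 0.110 × 433 = 47.63 m and 2√(Dt) = 2√(0.123 × 433) = 14.60 m.
Argument (x−vt)/(2√(Dt)) = (56.5 − 47.63)/14.60 = 0.6075; ½·erfc(0.6075) = 0.1951.
C = 117 × 0.1951 = 22.8 mg/L.

22.8 mg/L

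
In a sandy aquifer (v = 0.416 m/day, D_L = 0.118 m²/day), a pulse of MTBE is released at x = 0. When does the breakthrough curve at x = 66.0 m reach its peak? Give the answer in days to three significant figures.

158 days

For the 1D instantaneous-source solution, setting ∂C/∂t = 0 at fixed x gives v²t² + 2Dt − x² = 0, so t = (√(D² + v²x²) − D)/v².
√(D² + v²x²) = √(0.118² + 0.416² × 66.0²) = 27.46; v² = 0.173056.
t = (27.46 − 0.118)/0.173056 = 158 days (vs. the pure-advection estimate x/v = 159 d).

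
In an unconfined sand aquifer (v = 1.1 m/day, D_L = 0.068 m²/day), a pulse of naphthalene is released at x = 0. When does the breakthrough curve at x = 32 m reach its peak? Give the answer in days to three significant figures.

For the 1D instantaneous-source solution, setting ∂C/∂t = 0 at fixed x gives v²t² + 2Dt − x² = 0, so t = (√(D² + v²x²) − D)/v².
√(D² + v²x²) = √(0.068² + 1.1² × 32²) = 35.20; v² = 1.21.
t = (35.20 − 0.068)/1.21 = 29.0 days (vs. the pure-advection estimate x/v = 29.1 d).

29.0 days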